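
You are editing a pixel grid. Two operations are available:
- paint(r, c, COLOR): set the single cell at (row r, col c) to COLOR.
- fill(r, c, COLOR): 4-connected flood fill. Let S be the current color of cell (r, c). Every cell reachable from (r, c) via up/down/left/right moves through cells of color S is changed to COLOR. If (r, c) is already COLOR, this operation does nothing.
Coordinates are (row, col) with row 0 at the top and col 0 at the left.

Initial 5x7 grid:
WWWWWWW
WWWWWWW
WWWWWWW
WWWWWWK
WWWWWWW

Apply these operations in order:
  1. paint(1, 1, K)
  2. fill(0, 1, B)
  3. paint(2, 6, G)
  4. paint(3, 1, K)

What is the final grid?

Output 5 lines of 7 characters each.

After op 1 paint(1,1,K):
WWWWWWW
WKWWWWW
WWWWWWW
WWWWWWK
WWWWWWW
After op 2 fill(0,1,B) [33 cells changed]:
BBBBBBB
BKBBBBB
BBBBBBB
BBBBBBK
BBBBBBB
After op 3 paint(2,6,G):
BBBBBBB
BKBBBBB
BBBBBBG
BBBBBBK
BBBBBBB
After op 4 paint(3,1,K):
BBBBBBB
BKBBBBB
BBBBBBG
BKBBBBK
BBBBBBB

Answer: BBBBBBB
BKBBBBB
BBBBBBG
BKBBBBK
BBBBBBB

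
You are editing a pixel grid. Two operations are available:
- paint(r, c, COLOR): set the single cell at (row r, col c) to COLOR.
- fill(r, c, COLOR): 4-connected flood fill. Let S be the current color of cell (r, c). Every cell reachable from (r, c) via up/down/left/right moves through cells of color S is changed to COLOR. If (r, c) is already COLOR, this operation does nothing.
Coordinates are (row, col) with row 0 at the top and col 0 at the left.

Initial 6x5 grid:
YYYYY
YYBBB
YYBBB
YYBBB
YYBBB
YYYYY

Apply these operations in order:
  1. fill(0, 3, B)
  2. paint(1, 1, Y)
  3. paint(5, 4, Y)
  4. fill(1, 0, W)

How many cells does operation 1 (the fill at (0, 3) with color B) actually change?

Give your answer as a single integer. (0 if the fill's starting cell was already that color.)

After op 1 fill(0,3,B) [18 cells changed]:
BBBBB
BBBBB
BBBBB
BBBBB
BBBBB
BBBBB

Answer: 18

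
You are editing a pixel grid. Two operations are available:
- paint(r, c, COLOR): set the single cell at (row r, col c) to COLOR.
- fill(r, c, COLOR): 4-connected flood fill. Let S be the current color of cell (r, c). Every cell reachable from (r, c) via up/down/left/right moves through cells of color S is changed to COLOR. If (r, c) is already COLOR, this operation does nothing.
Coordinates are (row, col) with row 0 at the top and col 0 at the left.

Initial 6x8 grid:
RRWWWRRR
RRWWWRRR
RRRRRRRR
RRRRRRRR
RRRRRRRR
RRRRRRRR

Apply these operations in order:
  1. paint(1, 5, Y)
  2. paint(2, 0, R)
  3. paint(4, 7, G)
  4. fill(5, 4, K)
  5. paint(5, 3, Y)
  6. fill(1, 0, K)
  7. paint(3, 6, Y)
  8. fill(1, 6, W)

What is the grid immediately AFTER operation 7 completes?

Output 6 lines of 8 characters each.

Answer: KKWWWKKK
KKWWWYKK
KKKKKKKK
KKKKKKYK
KKKKKKKG
KKKYKKKK

Derivation:
After op 1 paint(1,5,Y):
RRWWWRRR
RRWWWYRR
RRRRRRRR
RRRRRRRR
RRRRRRRR
RRRRRRRR
After op 2 paint(2,0,R):
RRWWWRRR
RRWWWYRR
RRRRRRRR
RRRRRRRR
RRRRRRRR
RRRRRRRR
After op 3 paint(4,7,G):
RRWWWRRR
RRWWWYRR
RRRRRRRR
RRRRRRRR
RRRRRRRG
RRRRRRRR
After op 4 fill(5,4,K) [40 cells changed]:
KKWWWKKK
KKWWWYKK
KKKKKKKK
KKKKKKKK
KKKKKKKG
KKKKKKKK
After op 5 paint(5,3,Y):
KKWWWKKK
KKWWWYKK
KKKKKKKK
KKKKKKKK
KKKKKKKG
KKKYKKKK
After op 6 fill(1,0,K) [0 cells changed]:
KKWWWKKK
KKWWWYKK
KKKKKKKK
KKKKKKKK
KKKKKKKG
KKKYKKKK
After op 7 paint(3,6,Y):
KKWWWKKK
KKWWWYKK
KKKKKKKK
KKKKKKYK
KKKKKKKG
KKKYKKKK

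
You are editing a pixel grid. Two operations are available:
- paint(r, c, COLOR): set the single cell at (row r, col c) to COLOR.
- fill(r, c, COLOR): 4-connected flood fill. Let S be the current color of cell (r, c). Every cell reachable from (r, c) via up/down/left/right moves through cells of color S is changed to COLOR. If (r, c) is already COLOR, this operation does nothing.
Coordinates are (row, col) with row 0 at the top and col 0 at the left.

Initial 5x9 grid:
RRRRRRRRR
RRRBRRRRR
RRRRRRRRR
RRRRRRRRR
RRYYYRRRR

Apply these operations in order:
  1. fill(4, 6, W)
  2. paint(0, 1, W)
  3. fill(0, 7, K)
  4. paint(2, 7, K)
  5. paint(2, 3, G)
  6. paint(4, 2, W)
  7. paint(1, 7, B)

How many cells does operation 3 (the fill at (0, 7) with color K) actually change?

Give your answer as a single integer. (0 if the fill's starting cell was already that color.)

After op 1 fill(4,6,W) [41 cells changed]:
WWWWWWWWW
WWWBWWWWW
WWWWWWWWW
WWWWWWWWW
WWYYYWWWW
After op 2 paint(0,1,W):
WWWWWWWWW
WWWBWWWWW
WWWWWWWWW
WWWWWWWWW
WWYYYWWWW
After op 3 fill(0,7,K) [41 cells changed]:
KKKKKKKKK
KKKBKKKKK
KKKKKKKKK
KKKKKKKKK
KKYYYKKKK

Answer: 41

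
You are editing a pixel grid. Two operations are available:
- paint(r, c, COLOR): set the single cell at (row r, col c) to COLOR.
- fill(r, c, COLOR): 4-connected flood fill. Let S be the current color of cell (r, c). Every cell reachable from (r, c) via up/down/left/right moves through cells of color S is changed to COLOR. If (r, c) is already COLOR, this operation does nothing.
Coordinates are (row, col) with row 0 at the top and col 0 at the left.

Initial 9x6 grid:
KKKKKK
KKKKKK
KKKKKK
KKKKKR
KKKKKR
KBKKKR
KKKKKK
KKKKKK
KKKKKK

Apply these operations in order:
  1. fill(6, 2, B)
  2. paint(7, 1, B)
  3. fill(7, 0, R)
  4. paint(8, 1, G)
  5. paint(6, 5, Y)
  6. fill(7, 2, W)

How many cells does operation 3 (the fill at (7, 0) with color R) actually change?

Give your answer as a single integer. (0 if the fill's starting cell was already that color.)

After op 1 fill(6,2,B) [50 cells changed]:
BBBBBB
BBBBBB
BBBBBB
BBBBBR
BBBBBR
BBBBBR
BBBBBB
BBBBBB
BBBBBB
After op 2 paint(7,1,B):
BBBBBB
BBBBBB
BBBBBB
BBBBBR
BBBBBR
BBBBBR
BBBBBB
BBBBBB
BBBBBB
After op 3 fill(7,0,R) [51 cells changed]:
RRRRRR
RRRRRR
RRRRRR
RRRRRR
RRRRRR
RRRRRR
RRRRRR
RRRRRR
RRRRRR

Answer: 51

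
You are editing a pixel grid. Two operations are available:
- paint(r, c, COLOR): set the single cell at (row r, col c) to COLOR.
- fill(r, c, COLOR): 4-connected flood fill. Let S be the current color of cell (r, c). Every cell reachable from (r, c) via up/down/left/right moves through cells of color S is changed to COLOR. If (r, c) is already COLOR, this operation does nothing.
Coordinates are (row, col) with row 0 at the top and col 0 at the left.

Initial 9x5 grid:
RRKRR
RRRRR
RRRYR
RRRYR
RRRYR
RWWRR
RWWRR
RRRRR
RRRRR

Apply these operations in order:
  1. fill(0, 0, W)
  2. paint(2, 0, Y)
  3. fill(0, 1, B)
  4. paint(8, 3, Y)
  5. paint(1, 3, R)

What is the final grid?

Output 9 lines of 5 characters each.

After op 1 fill(0,0,W) [37 cells changed]:
WWKWW
WWWWW
WWWYW
WWWYW
WWWYW
WWWWW
WWWWW
WWWWW
WWWWW
After op 2 paint(2,0,Y):
WWKWW
WWWWW
YWWYW
WWWYW
WWWYW
WWWWW
WWWWW
WWWWW
WWWWW
After op 3 fill(0,1,B) [40 cells changed]:
BBKBB
BBBBB
YBBYB
BBBYB
BBBYB
BBBBB
BBBBB
BBBBB
BBBBB
After op 4 paint(8,3,Y):
BBKBB
BBBBB
YBBYB
BBBYB
BBBYB
BBBBB
BBBBB
BBBBB
BBBYB
After op 5 paint(1,3,R):
BBKBB
BBBRB
YBBYB
BBBYB
BBBYB
BBBBB
BBBBB
BBBBB
BBBYB

Answer: BBKBB
BBBRB
YBBYB
BBBYB
BBBYB
BBBBB
BBBBB
BBBBB
BBBYB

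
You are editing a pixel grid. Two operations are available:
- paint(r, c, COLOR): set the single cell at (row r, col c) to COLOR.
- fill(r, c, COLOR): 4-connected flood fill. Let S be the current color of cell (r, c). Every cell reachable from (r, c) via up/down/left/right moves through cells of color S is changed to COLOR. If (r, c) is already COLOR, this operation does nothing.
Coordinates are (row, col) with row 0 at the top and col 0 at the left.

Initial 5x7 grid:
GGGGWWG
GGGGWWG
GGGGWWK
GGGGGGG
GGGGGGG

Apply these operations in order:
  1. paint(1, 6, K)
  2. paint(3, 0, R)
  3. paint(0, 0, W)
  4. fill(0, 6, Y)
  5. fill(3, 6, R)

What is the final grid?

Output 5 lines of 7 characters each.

After op 1 paint(1,6,K):
GGGGWWG
GGGGWWK
GGGGWWK
GGGGGGG
GGGGGGG
After op 2 paint(3,0,R):
GGGGWWG
GGGGWWK
GGGGWWK
RGGGGGG
GGGGGGG
After op 3 paint(0,0,W):
WGGGWWG
GGGGWWK
GGGGWWK
RGGGGGG
GGGGGGG
After op 4 fill(0,6,Y) [1 cells changed]:
WGGGWWY
GGGGWWK
GGGGWWK
RGGGGGG
GGGGGGG
After op 5 fill(3,6,R) [24 cells changed]:
WRRRWWY
RRRRWWK
RRRRWWK
RRRRRRR
RRRRRRR

Answer: WRRRWWY
RRRRWWK
RRRRWWK
RRRRRRR
RRRRRRR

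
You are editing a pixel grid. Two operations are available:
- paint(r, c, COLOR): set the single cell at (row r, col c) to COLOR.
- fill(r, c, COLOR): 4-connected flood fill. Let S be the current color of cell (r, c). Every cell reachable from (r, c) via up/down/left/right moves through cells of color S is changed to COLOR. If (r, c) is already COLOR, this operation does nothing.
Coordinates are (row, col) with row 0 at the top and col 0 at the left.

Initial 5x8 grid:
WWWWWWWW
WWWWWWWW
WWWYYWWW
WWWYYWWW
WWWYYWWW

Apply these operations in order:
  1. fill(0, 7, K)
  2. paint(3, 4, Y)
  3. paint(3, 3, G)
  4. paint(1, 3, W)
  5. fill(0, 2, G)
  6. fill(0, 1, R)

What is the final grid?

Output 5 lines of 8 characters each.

Answer: RRRRRRRR
RRRWRRRR
RRRYYRRR
RRRRYRRR
RRRYYRRR

Derivation:
After op 1 fill(0,7,K) [34 cells changed]:
KKKKKKKK
KKKKKKKK
KKKYYKKK
KKKYYKKK
KKKYYKKK
After op 2 paint(3,4,Y):
KKKKKKKK
KKKKKKKK
KKKYYKKK
KKKYYKKK
KKKYYKKK
After op 3 paint(3,3,G):
KKKKKKKK
KKKKKKKK
KKKYYKKK
KKKGYKKK
KKKYYKKK
After op 4 paint(1,3,W):
KKKKKKKK
KKKWKKKK
KKKYYKKK
KKKGYKKK
KKKYYKKK
After op 5 fill(0,2,G) [33 cells changed]:
GGGGGGGG
GGGWGGGG
GGGYYGGG
GGGGYGGG
GGGYYGGG
After op 6 fill(0,1,R) [34 cells changed]:
RRRRRRRR
RRRWRRRR
RRRYYRRR
RRRRYRRR
RRRYYRRR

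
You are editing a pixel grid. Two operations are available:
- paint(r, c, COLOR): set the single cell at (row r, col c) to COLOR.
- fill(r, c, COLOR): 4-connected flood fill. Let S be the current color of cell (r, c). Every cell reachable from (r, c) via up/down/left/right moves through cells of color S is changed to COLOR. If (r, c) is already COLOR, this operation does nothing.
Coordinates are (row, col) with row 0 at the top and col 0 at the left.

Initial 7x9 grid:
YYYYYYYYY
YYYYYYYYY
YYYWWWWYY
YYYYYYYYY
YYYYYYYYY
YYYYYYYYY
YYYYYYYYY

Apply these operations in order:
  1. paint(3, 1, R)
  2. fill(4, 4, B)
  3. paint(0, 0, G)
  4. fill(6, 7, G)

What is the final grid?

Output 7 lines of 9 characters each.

Answer: GGGGGGGGG
GGGGGGGGG
GGGWWWWGG
GRGGGGGGG
GGGGGGGGG
GGGGGGGGG
GGGGGGGGG

Derivation:
After op 1 paint(3,1,R):
YYYYYYYYY
YYYYYYYYY
YYYWWWWYY
YRYYYYYYY
YYYYYYYYY
YYYYYYYYY
YYYYYYYYY
After op 2 fill(4,4,B) [58 cells changed]:
BBBBBBBBB
BBBBBBBBB
BBBWWWWBB
BRBBBBBBB
BBBBBBBBB
BBBBBBBBB
BBBBBBBBB
After op 3 paint(0,0,G):
GBBBBBBBB
BBBBBBBBB
BBBWWWWBB
BRBBBBBBB
BBBBBBBBB
BBBBBBBBB
BBBBBBBBB
After op 4 fill(6,7,G) [57 cells changed]:
GGGGGGGGG
GGGGGGGGG
GGGWWWWGG
GRGGGGGGG
GGGGGGGGG
GGGGGGGGG
GGGGGGGGG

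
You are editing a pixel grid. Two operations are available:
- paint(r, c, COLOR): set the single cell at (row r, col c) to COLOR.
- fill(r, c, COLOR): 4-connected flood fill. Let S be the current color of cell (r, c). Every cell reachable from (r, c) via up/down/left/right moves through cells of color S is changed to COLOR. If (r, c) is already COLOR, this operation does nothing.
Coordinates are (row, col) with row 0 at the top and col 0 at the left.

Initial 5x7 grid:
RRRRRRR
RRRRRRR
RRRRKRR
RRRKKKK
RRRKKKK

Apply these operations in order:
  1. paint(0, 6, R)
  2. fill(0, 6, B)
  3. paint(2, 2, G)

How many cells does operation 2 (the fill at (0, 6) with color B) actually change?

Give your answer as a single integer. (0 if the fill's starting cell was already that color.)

After op 1 paint(0,6,R):
RRRRRRR
RRRRRRR
RRRRKRR
RRRKKKK
RRRKKKK
After op 2 fill(0,6,B) [26 cells changed]:
BBBBBBB
BBBBBBB
BBBBKBB
BBBKKKK
BBBKKKK

Answer: 26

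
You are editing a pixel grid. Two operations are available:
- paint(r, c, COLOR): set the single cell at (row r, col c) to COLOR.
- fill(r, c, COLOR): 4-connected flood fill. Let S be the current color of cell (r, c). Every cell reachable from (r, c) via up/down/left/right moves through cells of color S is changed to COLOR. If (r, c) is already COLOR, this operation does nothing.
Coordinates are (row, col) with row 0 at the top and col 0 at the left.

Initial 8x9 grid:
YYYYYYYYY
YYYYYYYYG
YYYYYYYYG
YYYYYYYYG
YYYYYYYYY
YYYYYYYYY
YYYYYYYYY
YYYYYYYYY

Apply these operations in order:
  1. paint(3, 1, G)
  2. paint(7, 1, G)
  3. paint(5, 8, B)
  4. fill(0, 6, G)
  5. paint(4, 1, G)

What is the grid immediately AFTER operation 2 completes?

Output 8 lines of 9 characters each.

After op 1 paint(3,1,G):
YYYYYYYYY
YYYYYYYYG
YYYYYYYYG
YGYYYYYYG
YYYYYYYYY
YYYYYYYYY
YYYYYYYYY
YYYYYYYYY
After op 2 paint(7,1,G):
YYYYYYYYY
YYYYYYYYG
YYYYYYYYG
YGYYYYYYG
YYYYYYYYY
YYYYYYYYY
YYYYYYYYY
YGYYYYYYY

Answer: YYYYYYYYY
YYYYYYYYG
YYYYYYYYG
YGYYYYYYG
YYYYYYYYY
YYYYYYYYY
YYYYYYYYY
YGYYYYYYY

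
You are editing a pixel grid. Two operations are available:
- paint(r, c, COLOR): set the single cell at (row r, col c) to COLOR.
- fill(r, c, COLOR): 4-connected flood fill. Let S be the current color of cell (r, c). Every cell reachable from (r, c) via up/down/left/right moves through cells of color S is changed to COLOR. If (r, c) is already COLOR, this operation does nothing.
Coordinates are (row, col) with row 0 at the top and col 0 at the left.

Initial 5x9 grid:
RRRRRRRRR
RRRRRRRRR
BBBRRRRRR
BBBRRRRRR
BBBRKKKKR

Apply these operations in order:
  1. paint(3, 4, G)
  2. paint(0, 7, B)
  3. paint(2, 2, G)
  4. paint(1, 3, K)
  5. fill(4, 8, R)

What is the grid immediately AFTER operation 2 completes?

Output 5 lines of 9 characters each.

After op 1 paint(3,4,G):
RRRRRRRRR
RRRRRRRRR
BBBRRRRRR
BBBRGRRRR
BBBRKKKKR
After op 2 paint(0,7,B):
RRRRRRRBR
RRRRRRRRR
BBBRRRRRR
BBBRGRRRR
BBBRKKKKR

Answer: RRRRRRRBR
RRRRRRRRR
BBBRRRRRR
BBBRGRRRR
BBBRKKKKR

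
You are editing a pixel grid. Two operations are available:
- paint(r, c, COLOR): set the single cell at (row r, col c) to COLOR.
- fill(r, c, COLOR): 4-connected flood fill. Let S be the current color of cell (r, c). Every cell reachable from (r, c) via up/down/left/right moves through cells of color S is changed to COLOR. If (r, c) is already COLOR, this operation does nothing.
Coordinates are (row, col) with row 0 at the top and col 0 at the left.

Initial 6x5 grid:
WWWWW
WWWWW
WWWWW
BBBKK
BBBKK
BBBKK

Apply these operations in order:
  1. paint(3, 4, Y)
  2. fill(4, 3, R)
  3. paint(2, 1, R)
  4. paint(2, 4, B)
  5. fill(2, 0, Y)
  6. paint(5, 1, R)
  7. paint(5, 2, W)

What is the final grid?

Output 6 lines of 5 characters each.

After op 1 paint(3,4,Y):
WWWWW
WWWWW
WWWWW
BBBKY
BBBKK
BBBKK
After op 2 fill(4,3,R) [5 cells changed]:
WWWWW
WWWWW
WWWWW
BBBRY
BBBRR
BBBRR
After op 3 paint(2,1,R):
WWWWW
WWWWW
WRWWW
BBBRY
BBBRR
BBBRR
After op 4 paint(2,4,B):
WWWWW
WWWWW
WRWWB
BBBRY
BBBRR
BBBRR
After op 5 fill(2,0,Y) [13 cells changed]:
YYYYY
YYYYY
YRYYB
BBBRY
BBBRR
BBBRR
After op 6 paint(5,1,R):
YYYYY
YYYYY
YRYYB
BBBRY
BBBRR
BRBRR
After op 7 paint(5,2,W):
YYYYY
YYYYY
YRYYB
BBBRY
BBBRR
BRWRR

Answer: YYYYY
YYYYY
YRYYB
BBBRY
BBBRR
BRWRR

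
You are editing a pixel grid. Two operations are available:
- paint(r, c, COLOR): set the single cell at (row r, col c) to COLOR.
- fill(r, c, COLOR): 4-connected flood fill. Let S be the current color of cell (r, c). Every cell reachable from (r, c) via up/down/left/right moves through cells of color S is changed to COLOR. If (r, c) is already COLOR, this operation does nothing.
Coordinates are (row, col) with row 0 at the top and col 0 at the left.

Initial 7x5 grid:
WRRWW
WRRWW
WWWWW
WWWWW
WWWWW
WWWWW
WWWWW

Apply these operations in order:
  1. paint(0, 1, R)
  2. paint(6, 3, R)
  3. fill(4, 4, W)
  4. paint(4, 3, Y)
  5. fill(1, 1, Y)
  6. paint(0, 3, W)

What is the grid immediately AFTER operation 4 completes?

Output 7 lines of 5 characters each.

Answer: WRRWW
WRRWW
WWWWW
WWWWW
WWWYW
WWWWW
WWWRW

Derivation:
After op 1 paint(0,1,R):
WRRWW
WRRWW
WWWWW
WWWWW
WWWWW
WWWWW
WWWWW
After op 2 paint(6,3,R):
WRRWW
WRRWW
WWWWW
WWWWW
WWWWW
WWWWW
WWWRW
After op 3 fill(4,4,W) [0 cells changed]:
WRRWW
WRRWW
WWWWW
WWWWW
WWWWW
WWWWW
WWWRW
After op 4 paint(4,3,Y):
WRRWW
WRRWW
WWWWW
WWWWW
WWWYW
WWWWW
WWWRW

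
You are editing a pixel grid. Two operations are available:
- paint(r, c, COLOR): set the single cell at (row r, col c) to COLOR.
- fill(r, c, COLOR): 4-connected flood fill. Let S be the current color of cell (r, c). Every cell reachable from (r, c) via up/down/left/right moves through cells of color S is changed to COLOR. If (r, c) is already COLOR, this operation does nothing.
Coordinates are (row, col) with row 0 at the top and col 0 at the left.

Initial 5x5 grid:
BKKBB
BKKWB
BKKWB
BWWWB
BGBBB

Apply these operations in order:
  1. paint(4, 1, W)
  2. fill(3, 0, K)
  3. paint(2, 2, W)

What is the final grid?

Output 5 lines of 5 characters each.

Answer: KKKBB
KKKWB
KKWWB
KWWWB
KWBBB

Derivation:
After op 1 paint(4,1,W):
BKKBB
BKKWB
BKKWB
BWWWB
BWBBB
After op 2 fill(3,0,K) [5 cells changed]:
KKKBB
KKKWB
KKKWB
KWWWB
KWBBB
After op 3 paint(2,2,W):
KKKBB
KKKWB
KKWWB
KWWWB
KWBBB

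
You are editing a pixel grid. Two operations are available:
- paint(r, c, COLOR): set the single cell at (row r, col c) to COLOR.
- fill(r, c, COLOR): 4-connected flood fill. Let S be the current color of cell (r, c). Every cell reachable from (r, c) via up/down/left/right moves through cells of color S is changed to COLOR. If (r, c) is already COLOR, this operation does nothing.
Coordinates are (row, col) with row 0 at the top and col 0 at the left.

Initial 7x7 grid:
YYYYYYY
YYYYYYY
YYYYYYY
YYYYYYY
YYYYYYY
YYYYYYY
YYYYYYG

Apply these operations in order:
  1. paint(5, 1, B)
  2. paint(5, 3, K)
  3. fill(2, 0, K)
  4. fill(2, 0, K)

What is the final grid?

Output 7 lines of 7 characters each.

Answer: KKKKKKK
KKKKKKK
KKKKKKK
KKKKKKK
KKKKKKK
KBKKKKK
KKKKKKG

Derivation:
After op 1 paint(5,1,B):
YYYYYYY
YYYYYYY
YYYYYYY
YYYYYYY
YYYYYYY
YBYYYYY
YYYYYYG
After op 2 paint(5,3,K):
YYYYYYY
YYYYYYY
YYYYYYY
YYYYYYY
YYYYYYY
YBYKYYY
YYYYYYG
After op 3 fill(2,0,K) [46 cells changed]:
KKKKKKK
KKKKKKK
KKKKKKK
KKKKKKK
KKKKKKK
KBKKKKK
KKKKKKG
After op 4 fill(2,0,K) [0 cells changed]:
KKKKKKK
KKKKKKK
KKKKKKK
KKKKKKK
KKKKKKK
KBKKKKK
KKKKKKG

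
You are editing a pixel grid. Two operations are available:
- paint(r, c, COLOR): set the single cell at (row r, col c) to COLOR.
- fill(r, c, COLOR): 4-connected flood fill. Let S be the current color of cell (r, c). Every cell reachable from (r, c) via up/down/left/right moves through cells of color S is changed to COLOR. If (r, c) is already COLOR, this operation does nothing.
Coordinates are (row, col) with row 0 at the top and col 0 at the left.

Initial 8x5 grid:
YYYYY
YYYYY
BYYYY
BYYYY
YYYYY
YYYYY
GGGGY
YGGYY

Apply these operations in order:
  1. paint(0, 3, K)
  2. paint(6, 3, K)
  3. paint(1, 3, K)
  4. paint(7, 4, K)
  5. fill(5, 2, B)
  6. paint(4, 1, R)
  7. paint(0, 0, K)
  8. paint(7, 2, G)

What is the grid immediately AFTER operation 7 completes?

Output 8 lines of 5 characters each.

After op 1 paint(0,3,K):
YYYKY
YYYYY
BYYYY
BYYYY
YYYYY
YYYYY
GGGGY
YGGYY
After op 2 paint(6,3,K):
YYYKY
YYYYY
BYYYY
BYYYY
YYYYY
YYYYY
GGGKY
YGGYY
After op 3 paint(1,3,K):
YYYKY
YYYKY
BYYYY
BYYYY
YYYYY
YYYYY
GGGKY
YGGYY
After op 4 paint(7,4,K):
YYYKY
YYYKY
BYYYY
BYYYY
YYYYY
YYYYY
GGGKY
YGGYK
After op 5 fill(5,2,B) [27 cells changed]:
BBBKB
BBBKB
BBBBB
BBBBB
BBBBB
BBBBB
GGGKB
YGGYK
After op 6 paint(4,1,R):
BBBKB
BBBKB
BBBBB
BBBBB
BRBBB
BBBBB
GGGKB
YGGYK
After op 7 paint(0,0,K):
KBBKB
BBBKB
BBBBB
BBBBB
BRBBB
BBBBB
GGGKB
YGGYK

Answer: KBBKB
BBBKB
BBBBB
BBBBB
BRBBB
BBBBB
GGGKB
YGGYK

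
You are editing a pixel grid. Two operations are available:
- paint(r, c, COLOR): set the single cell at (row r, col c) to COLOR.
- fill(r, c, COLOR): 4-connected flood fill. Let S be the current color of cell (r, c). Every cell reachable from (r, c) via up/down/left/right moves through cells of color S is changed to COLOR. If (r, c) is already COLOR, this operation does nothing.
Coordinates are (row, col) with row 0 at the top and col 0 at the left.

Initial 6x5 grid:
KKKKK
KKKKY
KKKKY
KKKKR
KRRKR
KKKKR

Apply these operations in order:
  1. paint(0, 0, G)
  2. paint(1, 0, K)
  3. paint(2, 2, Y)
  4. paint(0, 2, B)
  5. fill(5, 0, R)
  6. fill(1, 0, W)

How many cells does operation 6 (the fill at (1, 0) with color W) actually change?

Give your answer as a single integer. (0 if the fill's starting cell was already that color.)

After op 1 paint(0,0,G):
GKKKK
KKKKY
KKKKY
KKKKR
KRRKR
KKKKR
After op 2 paint(1,0,K):
GKKKK
KKKKY
KKKKY
KKKKR
KRRKR
KKKKR
After op 3 paint(2,2,Y):
GKKKK
KKKKY
KKYKY
KKKKR
KRRKR
KKKKR
After op 4 paint(0,2,B):
GKBKK
KKKKY
KKYKY
KKKKR
KRRKR
KKKKR
After op 5 fill(5,0,R) [20 cells changed]:
GRBRR
RRRRY
RRYRY
RRRRR
RRRRR
RRRRR
After op 6 fill(1,0,W) [25 cells changed]:
GWBWW
WWWWY
WWYWY
WWWWW
WWWWW
WWWWW

Answer: 25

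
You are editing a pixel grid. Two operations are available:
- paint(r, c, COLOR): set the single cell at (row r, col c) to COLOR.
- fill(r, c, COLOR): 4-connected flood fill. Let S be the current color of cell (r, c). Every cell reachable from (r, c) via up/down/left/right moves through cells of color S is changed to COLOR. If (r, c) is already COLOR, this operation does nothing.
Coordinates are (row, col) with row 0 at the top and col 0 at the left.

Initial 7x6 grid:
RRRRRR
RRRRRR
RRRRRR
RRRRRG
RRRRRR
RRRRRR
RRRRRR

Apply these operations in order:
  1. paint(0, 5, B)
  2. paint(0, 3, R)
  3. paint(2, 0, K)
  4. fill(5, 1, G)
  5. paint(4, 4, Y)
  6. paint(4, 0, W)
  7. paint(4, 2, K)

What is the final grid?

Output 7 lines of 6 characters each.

After op 1 paint(0,5,B):
RRRRRB
RRRRRR
RRRRRR
RRRRRG
RRRRRR
RRRRRR
RRRRRR
After op 2 paint(0,3,R):
RRRRRB
RRRRRR
RRRRRR
RRRRRG
RRRRRR
RRRRRR
RRRRRR
After op 3 paint(2,0,K):
RRRRRB
RRRRRR
KRRRRR
RRRRRG
RRRRRR
RRRRRR
RRRRRR
After op 4 fill(5,1,G) [39 cells changed]:
GGGGGB
GGGGGG
KGGGGG
GGGGGG
GGGGGG
GGGGGG
GGGGGG
After op 5 paint(4,4,Y):
GGGGGB
GGGGGG
KGGGGG
GGGGGG
GGGGYG
GGGGGG
GGGGGG
After op 6 paint(4,0,W):
GGGGGB
GGGGGG
KGGGGG
GGGGGG
WGGGYG
GGGGGG
GGGGGG
After op 7 paint(4,2,K):
GGGGGB
GGGGGG
KGGGGG
GGGGGG
WGKGYG
GGGGGG
GGGGGG

Answer: GGGGGB
GGGGGG
KGGGGG
GGGGGG
WGKGYG
GGGGGG
GGGGGG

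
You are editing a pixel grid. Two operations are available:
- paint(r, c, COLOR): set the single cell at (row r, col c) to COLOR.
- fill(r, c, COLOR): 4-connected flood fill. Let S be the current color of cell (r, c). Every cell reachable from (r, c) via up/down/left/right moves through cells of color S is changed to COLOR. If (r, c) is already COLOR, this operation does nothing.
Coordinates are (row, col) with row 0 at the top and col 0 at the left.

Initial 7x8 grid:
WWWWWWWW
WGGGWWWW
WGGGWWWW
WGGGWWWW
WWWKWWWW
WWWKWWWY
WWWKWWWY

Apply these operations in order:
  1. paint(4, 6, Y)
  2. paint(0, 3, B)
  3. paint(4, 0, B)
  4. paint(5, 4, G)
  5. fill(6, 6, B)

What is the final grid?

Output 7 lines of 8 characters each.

After op 1 paint(4,6,Y):
WWWWWWWW
WGGGWWWW
WGGGWWWW
WGGGWWWW
WWWKWWYW
WWWKWWWY
WWWKWWWY
After op 2 paint(0,3,B):
WWWBWWWW
WGGGWWWW
WGGGWWWW
WGGGWWWW
WWWKWWYW
WWWKWWWY
WWWKWWWY
After op 3 paint(4,0,B):
WWWBWWWW
WGGGWWWW
WGGGWWWW
WGGGWWWW
BWWKWWYW
WWWKWWWY
WWWKWWWY
After op 4 paint(5,4,G):
WWWBWWWW
WGGGWWWW
WGGGWWWW
WGGGWWWW
BWWKWWYW
WWWKGWWY
WWWKWWWY
After op 5 fill(6,6,B) [24 cells changed]:
WWWBBBBB
WGGGBBBB
WGGGBBBB
WGGGBBBB
BWWKBBYB
WWWKGBBY
WWWKBBBY

Answer: WWWBBBBB
WGGGBBBB
WGGGBBBB
WGGGBBBB
BWWKBBYB
WWWKGBBY
WWWKBBBY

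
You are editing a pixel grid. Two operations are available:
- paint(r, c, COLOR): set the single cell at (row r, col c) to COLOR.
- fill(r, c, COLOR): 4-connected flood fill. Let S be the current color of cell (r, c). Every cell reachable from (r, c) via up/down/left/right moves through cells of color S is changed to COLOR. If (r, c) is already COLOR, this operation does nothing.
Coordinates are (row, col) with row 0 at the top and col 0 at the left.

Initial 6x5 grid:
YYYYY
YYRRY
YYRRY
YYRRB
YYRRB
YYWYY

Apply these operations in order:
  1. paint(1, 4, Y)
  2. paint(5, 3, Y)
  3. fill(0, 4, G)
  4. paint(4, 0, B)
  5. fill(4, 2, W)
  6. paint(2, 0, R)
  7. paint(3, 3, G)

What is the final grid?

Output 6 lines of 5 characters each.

After op 1 paint(1,4,Y):
YYYYY
YYRRY
YYRRY
YYRRB
YYRRB
YYWYY
After op 2 paint(5,3,Y):
YYYYY
YYRRY
YYRRY
YYRRB
YYRRB
YYWYY
After op 3 fill(0,4,G) [17 cells changed]:
GGGGG
GGRRG
GGRRG
GGRRB
GGRRB
GGWYY
After op 4 paint(4,0,B):
GGGGG
GGRRG
GGRRG
GGRRB
BGRRB
GGWYY
After op 5 fill(4,2,W) [8 cells changed]:
GGGGG
GGWWG
GGWWG
GGWWB
BGWWB
GGWYY
After op 6 paint(2,0,R):
GGGGG
GGWWG
RGWWG
GGWWB
BGWWB
GGWYY
After op 7 paint(3,3,G):
GGGGG
GGWWG
RGWWG
GGWGB
BGWWB
GGWYY

Answer: GGGGG
GGWWG
RGWWG
GGWGB
BGWWB
GGWYY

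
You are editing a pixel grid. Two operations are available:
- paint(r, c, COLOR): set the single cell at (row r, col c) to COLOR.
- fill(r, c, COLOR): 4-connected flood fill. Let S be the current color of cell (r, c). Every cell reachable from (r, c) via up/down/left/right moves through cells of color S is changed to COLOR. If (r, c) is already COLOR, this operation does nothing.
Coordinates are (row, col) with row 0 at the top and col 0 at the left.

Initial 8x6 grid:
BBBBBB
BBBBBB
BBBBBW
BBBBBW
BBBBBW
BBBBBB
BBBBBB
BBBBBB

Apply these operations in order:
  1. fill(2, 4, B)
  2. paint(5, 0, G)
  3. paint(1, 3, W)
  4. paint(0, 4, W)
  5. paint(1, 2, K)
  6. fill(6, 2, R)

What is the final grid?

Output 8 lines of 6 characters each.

After op 1 fill(2,4,B) [0 cells changed]:
BBBBBB
BBBBBB
BBBBBW
BBBBBW
BBBBBW
BBBBBB
BBBBBB
BBBBBB
After op 2 paint(5,0,G):
BBBBBB
BBBBBB
BBBBBW
BBBBBW
BBBBBW
GBBBBB
BBBBBB
BBBBBB
After op 3 paint(1,3,W):
BBBBBB
BBBWBB
BBBBBW
BBBBBW
BBBBBW
GBBBBB
BBBBBB
BBBBBB
After op 4 paint(0,4,W):
BBBBWB
BBBWBB
BBBBBW
BBBBBW
BBBBBW
GBBBBB
BBBBBB
BBBBBB
After op 5 paint(1,2,K):
BBBBWB
BBKWBB
BBBBBW
BBBBBW
BBBBBW
GBBBBB
BBBBBB
BBBBBB
After op 6 fill(6,2,R) [41 cells changed]:
RRRRWR
RRKWRR
RRRRRW
RRRRRW
RRRRRW
GRRRRR
RRRRRR
RRRRRR

Answer: RRRRWR
RRKWRR
RRRRRW
RRRRRW
RRRRRW
GRRRRR
RRRRRR
RRRRRR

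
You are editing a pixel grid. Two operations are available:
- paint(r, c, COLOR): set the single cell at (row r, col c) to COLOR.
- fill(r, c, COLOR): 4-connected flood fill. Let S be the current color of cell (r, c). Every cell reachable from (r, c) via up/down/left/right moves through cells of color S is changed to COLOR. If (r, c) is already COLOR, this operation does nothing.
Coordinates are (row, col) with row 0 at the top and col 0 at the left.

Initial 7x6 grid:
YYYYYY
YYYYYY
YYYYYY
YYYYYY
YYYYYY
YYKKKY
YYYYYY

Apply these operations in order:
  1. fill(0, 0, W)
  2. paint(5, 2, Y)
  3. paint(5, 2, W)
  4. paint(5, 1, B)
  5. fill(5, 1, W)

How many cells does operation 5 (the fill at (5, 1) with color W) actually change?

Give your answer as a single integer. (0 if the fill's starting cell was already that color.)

After op 1 fill(0,0,W) [39 cells changed]:
WWWWWW
WWWWWW
WWWWWW
WWWWWW
WWWWWW
WWKKKW
WWWWWW
After op 2 paint(5,2,Y):
WWWWWW
WWWWWW
WWWWWW
WWWWWW
WWWWWW
WWYKKW
WWWWWW
After op 3 paint(5,2,W):
WWWWWW
WWWWWW
WWWWWW
WWWWWW
WWWWWW
WWWKKW
WWWWWW
After op 4 paint(5,1,B):
WWWWWW
WWWWWW
WWWWWW
WWWWWW
WWWWWW
WBWKKW
WWWWWW
After op 5 fill(5,1,W) [1 cells changed]:
WWWWWW
WWWWWW
WWWWWW
WWWWWW
WWWWWW
WWWKKW
WWWWWW

Answer: 1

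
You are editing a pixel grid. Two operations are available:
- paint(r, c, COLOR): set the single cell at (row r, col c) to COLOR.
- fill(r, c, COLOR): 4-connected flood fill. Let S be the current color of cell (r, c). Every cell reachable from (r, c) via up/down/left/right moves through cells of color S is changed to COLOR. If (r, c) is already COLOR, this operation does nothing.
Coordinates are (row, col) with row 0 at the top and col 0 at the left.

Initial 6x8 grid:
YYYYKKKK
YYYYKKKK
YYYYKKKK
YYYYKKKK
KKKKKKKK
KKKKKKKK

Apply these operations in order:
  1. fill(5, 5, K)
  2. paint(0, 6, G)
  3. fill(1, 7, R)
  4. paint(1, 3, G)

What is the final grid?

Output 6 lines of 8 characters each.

After op 1 fill(5,5,K) [0 cells changed]:
YYYYKKKK
YYYYKKKK
YYYYKKKK
YYYYKKKK
KKKKKKKK
KKKKKKKK
After op 2 paint(0,6,G):
YYYYKKGK
YYYYKKKK
YYYYKKKK
YYYYKKKK
KKKKKKKK
KKKKKKKK
After op 3 fill(1,7,R) [31 cells changed]:
YYYYRRGR
YYYYRRRR
YYYYRRRR
YYYYRRRR
RRRRRRRR
RRRRRRRR
After op 4 paint(1,3,G):
YYYYRRGR
YYYGRRRR
YYYYRRRR
YYYYRRRR
RRRRRRRR
RRRRRRRR

Answer: YYYYRRGR
YYYGRRRR
YYYYRRRR
YYYYRRRR
RRRRRRRR
RRRRRRRR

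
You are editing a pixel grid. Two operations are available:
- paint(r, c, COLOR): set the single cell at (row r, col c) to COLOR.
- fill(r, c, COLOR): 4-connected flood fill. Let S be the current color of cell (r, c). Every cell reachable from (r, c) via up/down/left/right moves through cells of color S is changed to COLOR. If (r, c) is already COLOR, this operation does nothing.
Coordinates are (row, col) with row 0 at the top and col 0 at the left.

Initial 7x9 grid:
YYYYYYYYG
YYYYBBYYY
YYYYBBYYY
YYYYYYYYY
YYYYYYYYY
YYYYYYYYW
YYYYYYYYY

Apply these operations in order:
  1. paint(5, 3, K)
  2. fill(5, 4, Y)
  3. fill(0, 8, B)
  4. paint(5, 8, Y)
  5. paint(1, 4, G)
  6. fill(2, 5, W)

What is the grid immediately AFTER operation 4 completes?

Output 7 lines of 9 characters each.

After op 1 paint(5,3,K):
YYYYYYYYG
YYYYBBYYY
YYYYBBYYY
YYYYYYYYY
YYYYYYYYY
YYYKYYYYW
YYYYYYYYY
After op 2 fill(5,4,Y) [0 cells changed]:
YYYYYYYYG
YYYYBBYYY
YYYYBBYYY
YYYYYYYYY
YYYYYYYYY
YYYKYYYYW
YYYYYYYYY
After op 3 fill(0,8,B) [1 cells changed]:
YYYYYYYYB
YYYYBBYYY
YYYYBBYYY
YYYYYYYYY
YYYYYYYYY
YYYKYYYYW
YYYYYYYYY
After op 4 paint(5,8,Y):
YYYYYYYYB
YYYYBBYYY
YYYYBBYYY
YYYYYYYYY
YYYYYYYYY
YYYKYYYYY
YYYYYYYYY

Answer: YYYYYYYYB
YYYYBBYYY
YYYYBBYYY
YYYYYYYYY
YYYYYYYYY
YYYKYYYYY
YYYYYYYYY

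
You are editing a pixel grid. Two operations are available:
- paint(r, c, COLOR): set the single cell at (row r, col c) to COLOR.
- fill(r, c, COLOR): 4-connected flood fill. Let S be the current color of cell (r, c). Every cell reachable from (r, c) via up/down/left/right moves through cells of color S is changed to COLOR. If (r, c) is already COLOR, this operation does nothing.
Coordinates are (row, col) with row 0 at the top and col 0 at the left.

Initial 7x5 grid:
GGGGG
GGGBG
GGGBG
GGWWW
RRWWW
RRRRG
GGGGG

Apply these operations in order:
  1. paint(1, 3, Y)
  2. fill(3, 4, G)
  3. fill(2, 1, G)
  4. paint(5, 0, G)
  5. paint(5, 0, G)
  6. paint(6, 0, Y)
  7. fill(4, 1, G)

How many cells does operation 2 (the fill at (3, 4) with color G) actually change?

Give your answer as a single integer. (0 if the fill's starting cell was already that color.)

Answer: 6

Derivation:
After op 1 paint(1,3,Y):
GGGGG
GGGYG
GGGBG
GGWWW
RRWWW
RRRRG
GGGGG
After op 2 fill(3,4,G) [6 cells changed]:
GGGGG
GGGYG
GGGBG
GGGGG
RRGGG
RRRRG
GGGGG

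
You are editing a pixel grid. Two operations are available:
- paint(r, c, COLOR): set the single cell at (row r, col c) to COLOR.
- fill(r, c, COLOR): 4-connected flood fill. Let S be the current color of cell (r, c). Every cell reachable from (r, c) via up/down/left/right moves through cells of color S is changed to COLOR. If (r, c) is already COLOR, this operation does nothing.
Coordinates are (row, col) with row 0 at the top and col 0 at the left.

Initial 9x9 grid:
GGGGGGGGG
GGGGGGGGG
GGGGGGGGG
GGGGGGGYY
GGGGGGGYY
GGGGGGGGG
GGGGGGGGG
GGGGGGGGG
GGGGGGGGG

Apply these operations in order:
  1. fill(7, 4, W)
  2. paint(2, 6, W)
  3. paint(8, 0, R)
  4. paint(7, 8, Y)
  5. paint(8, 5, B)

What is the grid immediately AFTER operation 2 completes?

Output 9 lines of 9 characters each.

Answer: WWWWWWWWW
WWWWWWWWW
WWWWWWWWW
WWWWWWWYY
WWWWWWWYY
WWWWWWWWW
WWWWWWWWW
WWWWWWWWW
WWWWWWWWW

Derivation:
After op 1 fill(7,4,W) [77 cells changed]:
WWWWWWWWW
WWWWWWWWW
WWWWWWWWW
WWWWWWWYY
WWWWWWWYY
WWWWWWWWW
WWWWWWWWW
WWWWWWWWW
WWWWWWWWW
After op 2 paint(2,6,W):
WWWWWWWWW
WWWWWWWWW
WWWWWWWWW
WWWWWWWYY
WWWWWWWYY
WWWWWWWWW
WWWWWWWWW
WWWWWWWWW
WWWWWWWWW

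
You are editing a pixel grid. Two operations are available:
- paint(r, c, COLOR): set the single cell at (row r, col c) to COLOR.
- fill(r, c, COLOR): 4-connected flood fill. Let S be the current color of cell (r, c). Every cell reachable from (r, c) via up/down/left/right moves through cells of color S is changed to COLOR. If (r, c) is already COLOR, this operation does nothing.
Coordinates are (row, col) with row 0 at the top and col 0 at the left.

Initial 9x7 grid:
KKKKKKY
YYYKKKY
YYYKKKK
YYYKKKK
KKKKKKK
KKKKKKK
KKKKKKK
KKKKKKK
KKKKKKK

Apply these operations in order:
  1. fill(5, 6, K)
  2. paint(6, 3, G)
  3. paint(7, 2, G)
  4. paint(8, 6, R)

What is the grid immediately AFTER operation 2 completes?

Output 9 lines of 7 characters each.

After op 1 fill(5,6,K) [0 cells changed]:
KKKKKKY
YYYKKKY
YYYKKKK
YYYKKKK
KKKKKKK
KKKKKKK
KKKKKKK
KKKKKKK
KKKKKKK
After op 2 paint(6,3,G):
KKKKKKY
YYYKKKY
YYYKKKK
YYYKKKK
KKKKKKK
KKKKKKK
KKKGKKK
KKKKKKK
KKKKKKK

Answer: KKKKKKY
YYYKKKY
YYYKKKK
YYYKKKK
KKKKKKK
KKKKKKK
KKKGKKK
KKKKKKK
KKKKKKK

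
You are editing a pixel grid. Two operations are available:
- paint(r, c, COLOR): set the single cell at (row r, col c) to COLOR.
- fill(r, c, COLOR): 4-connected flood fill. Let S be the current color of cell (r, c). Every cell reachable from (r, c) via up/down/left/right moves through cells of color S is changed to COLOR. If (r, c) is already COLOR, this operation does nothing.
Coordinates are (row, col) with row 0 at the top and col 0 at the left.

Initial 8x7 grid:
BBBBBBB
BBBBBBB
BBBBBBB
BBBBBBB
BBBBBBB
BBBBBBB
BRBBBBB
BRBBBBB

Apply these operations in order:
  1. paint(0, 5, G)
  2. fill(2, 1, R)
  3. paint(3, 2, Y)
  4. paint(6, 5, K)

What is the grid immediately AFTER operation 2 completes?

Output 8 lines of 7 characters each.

Answer: RRRRRGR
RRRRRRR
RRRRRRR
RRRRRRR
RRRRRRR
RRRRRRR
RRRRRRR
RRRRRRR

Derivation:
After op 1 paint(0,5,G):
BBBBBGB
BBBBBBB
BBBBBBB
BBBBBBB
BBBBBBB
BBBBBBB
BRBBBBB
BRBBBBB
After op 2 fill(2,1,R) [53 cells changed]:
RRRRRGR
RRRRRRR
RRRRRRR
RRRRRRR
RRRRRRR
RRRRRRR
RRRRRRR
RRRRRRR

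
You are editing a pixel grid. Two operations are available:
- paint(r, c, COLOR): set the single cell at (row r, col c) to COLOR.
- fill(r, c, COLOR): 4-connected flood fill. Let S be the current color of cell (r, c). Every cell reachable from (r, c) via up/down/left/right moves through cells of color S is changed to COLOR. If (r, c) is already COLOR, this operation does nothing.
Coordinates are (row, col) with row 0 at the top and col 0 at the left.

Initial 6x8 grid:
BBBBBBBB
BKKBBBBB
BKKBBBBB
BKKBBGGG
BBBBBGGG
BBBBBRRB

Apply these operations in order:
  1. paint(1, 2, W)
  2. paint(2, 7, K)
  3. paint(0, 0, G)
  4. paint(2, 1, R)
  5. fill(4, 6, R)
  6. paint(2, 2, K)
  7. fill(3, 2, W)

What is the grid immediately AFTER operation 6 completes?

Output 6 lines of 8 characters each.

Answer: GBBBBBBB
BKWBBBBB
BRKBBBBK
BKKBBRRR
BBBBBRRR
BBBBBRRB

Derivation:
After op 1 paint(1,2,W):
BBBBBBBB
BKWBBBBB
BKKBBBBB
BKKBBGGG
BBBBBGGG
BBBBBRRB
After op 2 paint(2,7,K):
BBBBBBBB
BKWBBBBB
BKKBBBBK
BKKBBGGG
BBBBBGGG
BBBBBRRB
After op 3 paint(0,0,G):
GBBBBBBB
BKWBBBBB
BKKBBBBK
BKKBBGGG
BBBBBGGG
BBBBBRRB
After op 4 paint(2,1,R):
GBBBBBBB
BKWBBBBB
BRKBBBBK
BKKBBGGG
BBBBBGGG
BBBBBRRB
After op 5 fill(4,6,R) [6 cells changed]:
GBBBBBBB
BKWBBBBB
BRKBBBBK
BKKBBRRR
BBBBBRRR
BBBBBRRB
After op 6 paint(2,2,K):
GBBBBBBB
BKWBBBBB
BRKBBBBK
BKKBBRRR
BBBBBRRR
BBBBBRRB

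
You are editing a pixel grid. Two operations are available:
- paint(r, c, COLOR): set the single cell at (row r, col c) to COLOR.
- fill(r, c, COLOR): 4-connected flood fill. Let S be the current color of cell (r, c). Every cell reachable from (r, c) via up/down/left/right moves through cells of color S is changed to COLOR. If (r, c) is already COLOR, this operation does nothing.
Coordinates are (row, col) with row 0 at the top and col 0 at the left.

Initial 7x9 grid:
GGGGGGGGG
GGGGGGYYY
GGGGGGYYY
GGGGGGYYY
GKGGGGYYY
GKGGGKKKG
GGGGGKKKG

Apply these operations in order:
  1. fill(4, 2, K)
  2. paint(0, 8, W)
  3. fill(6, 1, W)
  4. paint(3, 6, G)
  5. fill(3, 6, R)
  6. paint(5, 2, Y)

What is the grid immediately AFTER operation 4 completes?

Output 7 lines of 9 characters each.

Answer: WWWWWWWWW
WWWWWWYYY
WWWWWWYYY
WWWWWWGYY
WWWWWWYYY
WWWWWWWWG
WWWWWWWWG

Derivation:
After op 1 fill(4,2,K) [41 cells changed]:
KKKKKKKKK
KKKKKKYYY
KKKKKKYYY
KKKKKKYYY
KKKKKKYYY
KKKKKKKKG
KKKKKKKKG
After op 2 paint(0,8,W):
KKKKKKKKW
KKKKKKYYY
KKKKKKYYY
KKKKKKYYY
KKKKKKYYY
KKKKKKKKG
KKKKKKKKG
After op 3 fill(6,1,W) [48 cells changed]:
WWWWWWWWW
WWWWWWYYY
WWWWWWYYY
WWWWWWYYY
WWWWWWYYY
WWWWWWWWG
WWWWWWWWG
After op 4 paint(3,6,G):
WWWWWWWWW
WWWWWWYYY
WWWWWWYYY
WWWWWWGYY
WWWWWWYYY
WWWWWWWWG
WWWWWWWWG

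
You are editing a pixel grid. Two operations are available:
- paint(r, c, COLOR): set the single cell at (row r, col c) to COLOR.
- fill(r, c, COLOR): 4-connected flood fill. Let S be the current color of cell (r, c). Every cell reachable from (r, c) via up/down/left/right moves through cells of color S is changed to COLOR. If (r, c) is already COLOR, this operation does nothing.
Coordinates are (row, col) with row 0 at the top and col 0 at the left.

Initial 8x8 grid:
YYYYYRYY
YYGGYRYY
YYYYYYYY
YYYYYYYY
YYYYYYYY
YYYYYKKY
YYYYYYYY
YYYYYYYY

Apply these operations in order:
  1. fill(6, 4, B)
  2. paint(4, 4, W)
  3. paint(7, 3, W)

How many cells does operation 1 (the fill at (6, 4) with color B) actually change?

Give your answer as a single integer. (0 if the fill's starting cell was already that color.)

Answer: 58

Derivation:
After op 1 fill(6,4,B) [58 cells changed]:
BBBBBRBB
BBGGBRBB
BBBBBBBB
BBBBBBBB
BBBBBBBB
BBBBBKKB
BBBBBBBB
BBBBBBBB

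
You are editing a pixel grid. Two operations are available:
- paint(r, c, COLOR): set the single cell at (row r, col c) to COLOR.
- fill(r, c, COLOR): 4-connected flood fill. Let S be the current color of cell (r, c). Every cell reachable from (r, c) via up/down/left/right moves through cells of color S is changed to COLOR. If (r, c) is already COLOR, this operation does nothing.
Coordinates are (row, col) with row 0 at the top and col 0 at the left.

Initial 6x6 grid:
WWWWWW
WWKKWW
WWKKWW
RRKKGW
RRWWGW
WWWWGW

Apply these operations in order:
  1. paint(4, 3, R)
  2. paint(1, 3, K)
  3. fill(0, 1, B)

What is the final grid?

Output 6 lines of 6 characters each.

After op 1 paint(4,3,R):
WWWWWW
WWKKWW
WWKKWW
RRKKGW
RRWRGW
WWWWGW
After op 2 paint(1,3,K):
WWWWWW
WWKKWW
WWKKWW
RRKKGW
RRWRGW
WWWWGW
After op 3 fill(0,1,B) [17 cells changed]:
BBBBBB
BBKKBB
BBKKBB
RRKKGB
RRWRGB
WWWWGB

Answer: BBBBBB
BBKKBB
BBKKBB
RRKKGB
RRWRGB
WWWWGB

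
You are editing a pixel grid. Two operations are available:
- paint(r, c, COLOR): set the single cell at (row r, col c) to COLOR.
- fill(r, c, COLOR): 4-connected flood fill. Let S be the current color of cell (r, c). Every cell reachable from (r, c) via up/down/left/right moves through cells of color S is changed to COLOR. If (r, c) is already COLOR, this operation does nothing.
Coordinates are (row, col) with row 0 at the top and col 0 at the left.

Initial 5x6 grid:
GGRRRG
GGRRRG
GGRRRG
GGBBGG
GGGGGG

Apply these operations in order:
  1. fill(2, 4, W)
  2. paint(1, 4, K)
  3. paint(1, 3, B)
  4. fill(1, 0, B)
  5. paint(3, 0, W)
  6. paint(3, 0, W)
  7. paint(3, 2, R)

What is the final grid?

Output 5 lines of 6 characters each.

After op 1 fill(2,4,W) [9 cells changed]:
GGWWWG
GGWWWG
GGWWWG
GGBBGG
GGGGGG
After op 2 paint(1,4,K):
GGWWWG
GGWWKG
GGWWWG
GGBBGG
GGGGGG
After op 3 paint(1,3,B):
GGWWWG
GGWBKG
GGWWWG
GGBBGG
GGGGGG
After op 4 fill(1,0,B) [19 cells changed]:
BBWWWB
BBWBKB
BBWWWB
BBBBBB
BBBBBB
After op 5 paint(3,0,W):
BBWWWB
BBWBKB
BBWWWB
WBBBBB
BBBBBB
After op 6 paint(3,0,W):
BBWWWB
BBWBKB
BBWWWB
WBBBBB
BBBBBB
After op 7 paint(3,2,R):
BBWWWB
BBWBKB
BBWWWB
WBRBBB
BBBBBB

Answer: BBWWWB
BBWBKB
BBWWWB
WBRBBB
BBBBBB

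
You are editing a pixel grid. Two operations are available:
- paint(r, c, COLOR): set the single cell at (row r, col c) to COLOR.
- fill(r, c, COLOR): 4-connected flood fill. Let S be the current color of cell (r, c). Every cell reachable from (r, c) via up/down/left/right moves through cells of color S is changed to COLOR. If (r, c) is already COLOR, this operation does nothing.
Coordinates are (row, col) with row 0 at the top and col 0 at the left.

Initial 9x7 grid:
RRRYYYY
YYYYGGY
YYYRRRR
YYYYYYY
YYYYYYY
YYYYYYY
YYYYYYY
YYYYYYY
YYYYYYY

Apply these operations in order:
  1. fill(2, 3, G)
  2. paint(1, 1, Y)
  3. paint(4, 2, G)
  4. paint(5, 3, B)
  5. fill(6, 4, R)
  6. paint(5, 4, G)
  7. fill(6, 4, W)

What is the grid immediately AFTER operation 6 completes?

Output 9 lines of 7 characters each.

After op 1 fill(2,3,G) [4 cells changed]:
RRRYYYY
YYYYGGY
YYYGGGG
YYYYYYY
YYYYYYY
YYYYYYY
YYYYYYY
YYYYYYY
YYYYYYY
After op 2 paint(1,1,Y):
RRRYYYY
YYYYGGY
YYYGGGG
YYYYYYY
YYYYYYY
YYYYYYY
YYYYYYY
YYYYYYY
YYYYYYY
After op 3 paint(4,2,G):
RRRYYYY
YYYYGGY
YYYGGGG
YYYYYYY
YYGYYYY
YYYYYYY
YYYYYYY
YYYYYYY
YYYYYYY
After op 4 paint(5,3,B):
RRRYYYY
YYYYGGY
YYYGGGG
YYYYYYY
YYGYYYY
YYYBYYY
YYYYYYY
YYYYYYY
YYYYYYY
After op 5 fill(6,4,R) [52 cells changed]:
RRRRRRR
RRRRGGR
RRRGGGG
RRRRRRR
RRGRRRR
RRRBRRR
RRRRRRR
RRRRRRR
RRRRRRR
After op 6 paint(5,4,G):
RRRRRRR
RRRRGGR
RRRGGGG
RRRRRRR
RRGRRRR
RRRBGRR
RRRRRRR
RRRRRRR
RRRRRRR

Answer: RRRRRRR
RRRRGGR
RRRGGGG
RRRRRRR
RRGRRRR
RRRBGRR
RRRRRRR
RRRRRRR
RRRRRRR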